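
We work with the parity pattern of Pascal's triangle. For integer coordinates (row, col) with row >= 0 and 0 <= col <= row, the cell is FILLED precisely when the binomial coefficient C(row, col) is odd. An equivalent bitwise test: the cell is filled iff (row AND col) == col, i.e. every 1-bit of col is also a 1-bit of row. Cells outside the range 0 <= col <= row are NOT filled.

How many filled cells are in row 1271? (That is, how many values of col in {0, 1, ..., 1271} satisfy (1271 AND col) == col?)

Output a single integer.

Answer: 256

Derivation:
1271 in binary = 10011110111
popcount(1271) = number of 1-bits in 10011110111 = 8
A col c satisfies (1271 AND c) == c iff every set bit of c is also set in 1271; each of the 8 set bits of 1271 can independently be on or off in c.
count = 2^8 = 256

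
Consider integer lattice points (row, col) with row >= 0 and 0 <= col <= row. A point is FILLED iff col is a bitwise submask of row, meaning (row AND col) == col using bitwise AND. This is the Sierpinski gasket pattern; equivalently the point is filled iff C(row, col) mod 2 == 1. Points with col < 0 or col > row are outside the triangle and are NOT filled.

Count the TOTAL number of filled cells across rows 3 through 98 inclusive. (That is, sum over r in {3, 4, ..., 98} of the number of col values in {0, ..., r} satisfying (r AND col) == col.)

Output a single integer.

Answer: 1230

Derivation:
r3=11 pc2: +4 =4
r4=100 pc1: +2 =6
r5=101 pc2: +4 =10
r6=110 pc2: +4 =14
r7=111 pc3: +8 =22
r8=1000 pc1: +2 =24
r9=1001 pc2: +4 =28
r10=1010 pc2: +4 =32
r11=1011 pc3: +8 =40
r12=1100 pc2: +4 =44
r13=1101 pc3: +8 =52
r14=1110 pc3: +8 =60
r15=1111 pc4: +16 =76
r16=10000 pc1: +2 =78
r17=10001 pc2: +4 =82
r18=10010 pc2: +4 =86
r19=10011 pc3: +8 =94
r20=10100 pc2: +4 =98
r21=10101 pc3: +8 =106
r22=10110 pc3: +8 =114
r23=10111 pc4: +16 =130
r24=11000 pc2: +4 =134
r25=11001 pc3: +8 =142
r26=11010 pc3: +8 =150
r27=11011 pc4: +16 =166
r28=11100 pc3: +8 =174
r29=11101 pc4: +16 =190
r30=11110 pc4: +16 =206
r31=11111 pc5: +32 =238
r32=100000 pc1: +2 =240
r33=100001 pc2: +4 =244
r34=100010 pc2: +4 =248
r35=100011 pc3: +8 =256
r36=100100 pc2: +4 =260
r37=100101 pc3: +8 =268
r38=100110 pc3: +8 =276
r39=100111 pc4: +16 =292
r40=101000 pc2: +4 =296
r41=101001 pc3: +8 =304
r42=101010 pc3: +8 =312
r43=101011 pc4: +16 =328
r44=101100 pc3: +8 =336
r45=101101 pc4: +16 =352
r46=101110 pc4: +16 =368
r47=101111 pc5: +32 =400
r48=110000 pc2: +4 =404
r49=110001 pc3: +8 =412
r50=110010 pc3: +8 =420
r51=110011 pc4: +16 =436
r52=110100 pc3: +8 =444
r53=110101 pc4: +16 =460
r54=110110 pc4: +16 =476
r55=110111 pc5: +32 =508
r56=111000 pc3: +8 =516
r57=111001 pc4: +16 =532
r58=111010 pc4: +16 =548
r59=111011 pc5: +32 =580
r60=111100 pc4: +16 =596
r61=111101 pc5: +32 =628
r62=111110 pc5: +32 =660
r63=111111 pc6: +64 =724
r64=1000000 pc1: +2 =726
r65=1000001 pc2: +4 =730
r66=1000010 pc2: +4 =734
r67=1000011 pc3: +8 =742
r68=1000100 pc2: +4 =746
r69=1000101 pc3: +8 =754
r70=1000110 pc3: +8 =762
r71=1000111 pc4: +16 =778
r72=1001000 pc2: +4 =782
r73=1001001 pc3: +8 =790
r74=1001010 pc3: +8 =798
r75=1001011 pc4: +16 =814
r76=1001100 pc3: +8 =822
r77=1001101 pc4: +16 =838
r78=1001110 pc4: +16 =854
r79=1001111 pc5: +32 =886
r80=1010000 pc2: +4 =890
r81=1010001 pc3: +8 =898
r82=1010010 pc3: +8 =906
r83=1010011 pc4: +16 =922
r84=1010100 pc3: +8 =930
r85=1010101 pc4: +16 =946
r86=1010110 pc4: +16 =962
r87=1010111 pc5: +32 =994
r88=1011000 pc3: +8 =1002
r89=1011001 pc4: +16 =1018
r90=1011010 pc4: +16 =1034
r91=1011011 pc5: +32 =1066
r92=1011100 pc4: +16 =1082
r93=1011101 pc5: +32 =1114
r94=1011110 pc5: +32 =1146
r95=1011111 pc6: +64 =1210
r96=1100000 pc2: +4 =1214
r97=1100001 pc3: +8 =1222
r98=1100010 pc3: +8 =1230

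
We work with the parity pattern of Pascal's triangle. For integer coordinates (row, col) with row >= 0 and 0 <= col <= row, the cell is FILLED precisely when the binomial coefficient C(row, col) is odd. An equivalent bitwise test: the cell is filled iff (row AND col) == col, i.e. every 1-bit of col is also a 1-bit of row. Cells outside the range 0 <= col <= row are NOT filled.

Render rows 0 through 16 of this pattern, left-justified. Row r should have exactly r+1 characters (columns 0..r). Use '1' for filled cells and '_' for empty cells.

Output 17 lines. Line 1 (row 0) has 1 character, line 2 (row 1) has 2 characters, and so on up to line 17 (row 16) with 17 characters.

Answer: 1
11
1_1
1111
1___1
11__11
1_1_1_1
11111111
1_______1
11______11
1_1_____1_1
1111____1111
1___1___1___1
11__11__11__11
1_1_1_1_1_1_1_1
1111111111111111
1_______________1

Derivation:
r0=0: 1
r1=1: 11
r2=10: 1_1
r3=11: 1111
r4=100: 1___1
r5=101: 11__11
r6=110: 1_1_1_1
r7=111: 11111111
r8=1000: 1_______1
r9=1001: 11______11
r10=1010: 1_1_____1_1
r11=1011: 1111____1111
r12=1100: 1___1___1___1
r13=1101: 11__11__11__11
r14=1110: 1_1_1_1_1_1_1_1
r15=1111: 1111111111111111
r16=10000: 1_______________1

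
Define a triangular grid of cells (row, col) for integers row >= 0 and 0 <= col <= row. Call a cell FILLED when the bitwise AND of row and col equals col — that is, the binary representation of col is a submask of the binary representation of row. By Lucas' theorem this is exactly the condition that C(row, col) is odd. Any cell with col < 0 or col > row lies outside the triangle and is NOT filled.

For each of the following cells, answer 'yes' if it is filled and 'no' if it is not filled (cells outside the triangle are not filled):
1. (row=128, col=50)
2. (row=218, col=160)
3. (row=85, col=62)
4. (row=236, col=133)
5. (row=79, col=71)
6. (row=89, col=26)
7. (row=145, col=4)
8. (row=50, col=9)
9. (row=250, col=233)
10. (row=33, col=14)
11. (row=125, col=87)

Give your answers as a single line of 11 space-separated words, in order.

Answer: no no no no yes no no no no no no

Derivation:
(128,50): row=0b10000000, col=0b110010, row AND col = 0b0 = 0; 0 != 50 -> empty
(218,160): row=0b11011010, col=0b10100000, row AND col = 0b10000000 = 128; 128 != 160 -> empty
(85,62): row=0b1010101, col=0b111110, row AND col = 0b10100 = 20; 20 != 62 -> empty
(236,133): row=0b11101100, col=0b10000101, row AND col = 0b10000100 = 132; 132 != 133 -> empty
(79,71): row=0b1001111, col=0b1000111, row AND col = 0b1000111 = 71; 71 == 71 -> filled
(89,26): row=0b1011001, col=0b11010, row AND col = 0b11000 = 24; 24 != 26 -> empty
(145,4): row=0b10010001, col=0b100, row AND col = 0b0 = 0; 0 != 4 -> empty
(50,9): row=0b110010, col=0b1001, row AND col = 0b0 = 0; 0 != 9 -> empty
(250,233): row=0b11111010, col=0b11101001, row AND col = 0b11101000 = 232; 232 != 233 -> empty
(33,14): row=0b100001, col=0b1110, row AND col = 0b0 = 0; 0 != 14 -> empty
(125,87): row=0b1111101, col=0b1010111, row AND col = 0b1010101 = 85; 85 != 87 -> empty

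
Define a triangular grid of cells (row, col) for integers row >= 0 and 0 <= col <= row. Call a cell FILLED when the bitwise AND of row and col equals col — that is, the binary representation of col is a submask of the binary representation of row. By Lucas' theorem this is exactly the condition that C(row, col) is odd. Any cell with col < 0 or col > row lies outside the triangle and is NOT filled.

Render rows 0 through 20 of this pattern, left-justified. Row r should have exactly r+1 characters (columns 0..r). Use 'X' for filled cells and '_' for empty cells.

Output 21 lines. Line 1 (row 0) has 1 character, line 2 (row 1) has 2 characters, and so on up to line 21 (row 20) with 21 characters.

r0=0: X
r1=1: XX
r2=10: X_X
r3=11: XXXX
r4=100: X___X
r5=101: XX__XX
r6=110: X_X_X_X
r7=111: XXXXXXXX
r8=1000: X_______X
r9=1001: XX______XX
r10=1010: X_X_____X_X
r11=1011: XXXX____XXXX
r12=1100: X___X___X___X
r13=1101: XX__XX__XX__XX
r14=1110: X_X_X_X_X_X_X_X
r15=1111: XXXXXXXXXXXXXXXX
r16=10000: X_______________X
r17=10001: XX______________XX
r18=10010: X_X_____________X_X
r19=10011: XXXX____________XXXX
r20=10100: X___X___________X___X

Answer: X
XX
X_X
XXXX
X___X
XX__XX
X_X_X_X
XXXXXXXX
X_______X
XX______XX
X_X_____X_X
XXXX____XXXX
X___X___X___X
XX__XX__XX__XX
X_X_X_X_X_X_X_X
XXXXXXXXXXXXXXXX
X_______________X
XX______________XX
X_X_____________X_X
XXXX____________XXXX
X___X___________X___X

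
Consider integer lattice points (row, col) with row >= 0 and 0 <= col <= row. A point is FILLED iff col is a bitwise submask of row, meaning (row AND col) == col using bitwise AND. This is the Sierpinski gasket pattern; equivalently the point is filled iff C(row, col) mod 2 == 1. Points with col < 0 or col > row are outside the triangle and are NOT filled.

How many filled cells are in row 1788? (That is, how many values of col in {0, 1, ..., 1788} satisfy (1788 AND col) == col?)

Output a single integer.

1788 in binary = 11011111100
popcount(1788) = number of 1-bits in 11011111100 = 8
A col c satisfies (1788 AND c) == c iff every set bit of c is also set in 1788; each of the 8 set bits of 1788 can independently be on or off in c.
count = 2^8 = 256

Answer: 256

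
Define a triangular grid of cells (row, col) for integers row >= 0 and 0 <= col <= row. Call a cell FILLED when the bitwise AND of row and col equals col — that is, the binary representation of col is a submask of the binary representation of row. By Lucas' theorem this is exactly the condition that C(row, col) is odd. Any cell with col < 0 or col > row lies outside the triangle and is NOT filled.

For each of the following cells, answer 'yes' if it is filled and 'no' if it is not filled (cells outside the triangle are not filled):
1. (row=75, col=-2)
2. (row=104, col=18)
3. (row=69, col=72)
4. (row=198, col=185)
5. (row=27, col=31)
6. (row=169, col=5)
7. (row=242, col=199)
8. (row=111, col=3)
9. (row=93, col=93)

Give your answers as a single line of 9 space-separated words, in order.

(75,-2): col outside [0, 75] -> not filled
(104,18): row=0b1101000, col=0b10010, row AND col = 0b0 = 0; 0 != 18 -> empty
(69,72): col outside [0, 69] -> not filled
(198,185): row=0b11000110, col=0b10111001, row AND col = 0b10000000 = 128; 128 != 185 -> empty
(27,31): col outside [0, 27] -> not filled
(169,5): row=0b10101001, col=0b101, row AND col = 0b1 = 1; 1 != 5 -> empty
(242,199): row=0b11110010, col=0b11000111, row AND col = 0b11000010 = 194; 194 != 199 -> empty
(111,3): row=0b1101111, col=0b11, row AND col = 0b11 = 3; 3 == 3 -> filled
(93,93): row=0b1011101, col=0b1011101, row AND col = 0b1011101 = 93; 93 == 93 -> filled

Answer: no no no no no no no yes yes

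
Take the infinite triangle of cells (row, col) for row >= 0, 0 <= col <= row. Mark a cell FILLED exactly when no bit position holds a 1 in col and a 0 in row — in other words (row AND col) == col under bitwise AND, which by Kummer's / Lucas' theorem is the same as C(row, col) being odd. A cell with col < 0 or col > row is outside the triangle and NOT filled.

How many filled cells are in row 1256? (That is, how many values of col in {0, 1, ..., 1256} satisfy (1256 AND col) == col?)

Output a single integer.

Answer: 32

Derivation:
1256 in binary = 10011101000
popcount(1256) = number of 1-bits in 10011101000 = 5
A col c satisfies (1256 AND c) == c iff every set bit of c is also set in 1256; each of the 5 set bits of 1256 can independently be on or off in c.
count = 2^5 = 32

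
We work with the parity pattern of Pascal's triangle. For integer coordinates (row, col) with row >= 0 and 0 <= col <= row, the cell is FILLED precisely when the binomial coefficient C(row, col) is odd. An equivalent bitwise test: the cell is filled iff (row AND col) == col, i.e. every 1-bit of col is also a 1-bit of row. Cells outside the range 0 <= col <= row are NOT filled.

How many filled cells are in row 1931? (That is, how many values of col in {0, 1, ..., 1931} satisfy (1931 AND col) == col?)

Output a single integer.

Answer: 128

Derivation:
1931 in binary = 11110001011
popcount(1931) = number of 1-bits in 11110001011 = 7
A col c satisfies (1931 AND c) == c iff every set bit of c is also set in 1931; each of the 7 set bits of 1931 can independently be on or off in c.
count = 2^7 = 128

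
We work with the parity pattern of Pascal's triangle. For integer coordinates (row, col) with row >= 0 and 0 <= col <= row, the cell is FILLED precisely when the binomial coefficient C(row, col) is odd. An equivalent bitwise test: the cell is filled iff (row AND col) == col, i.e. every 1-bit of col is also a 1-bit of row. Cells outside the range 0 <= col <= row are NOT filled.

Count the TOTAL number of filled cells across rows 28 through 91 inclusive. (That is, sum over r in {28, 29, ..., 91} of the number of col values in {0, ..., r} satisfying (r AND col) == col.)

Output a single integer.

r28=11100 pc3: +8 =8
r29=11101 pc4: +16 =24
r30=11110 pc4: +16 =40
r31=11111 pc5: +32 =72
r32=100000 pc1: +2 =74
r33=100001 pc2: +4 =78
r34=100010 pc2: +4 =82
r35=100011 pc3: +8 =90
r36=100100 pc2: +4 =94
r37=100101 pc3: +8 =102
r38=100110 pc3: +8 =110
r39=100111 pc4: +16 =126
r40=101000 pc2: +4 =130
r41=101001 pc3: +8 =138
r42=101010 pc3: +8 =146
r43=101011 pc4: +16 =162
r44=101100 pc3: +8 =170
r45=101101 pc4: +16 =186
r46=101110 pc4: +16 =202
r47=101111 pc5: +32 =234
r48=110000 pc2: +4 =238
r49=110001 pc3: +8 =246
r50=110010 pc3: +8 =254
r51=110011 pc4: +16 =270
r52=110100 pc3: +8 =278
r53=110101 pc4: +16 =294
r54=110110 pc4: +16 =310
r55=110111 pc5: +32 =342
r56=111000 pc3: +8 =350
r57=111001 pc4: +16 =366
r58=111010 pc4: +16 =382
r59=111011 pc5: +32 =414
r60=111100 pc4: +16 =430
r61=111101 pc5: +32 =462
r62=111110 pc5: +32 =494
r63=111111 pc6: +64 =558
r64=1000000 pc1: +2 =560
r65=1000001 pc2: +4 =564
r66=1000010 pc2: +4 =568
r67=1000011 pc3: +8 =576
r68=1000100 pc2: +4 =580
r69=1000101 pc3: +8 =588
r70=1000110 pc3: +8 =596
r71=1000111 pc4: +16 =612
r72=1001000 pc2: +4 =616
r73=1001001 pc3: +8 =624
r74=1001010 pc3: +8 =632
r75=1001011 pc4: +16 =648
r76=1001100 pc3: +8 =656
r77=1001101 pc4: +16 =672
r78=1001110 pc4: +16 =688
r79=1001111 pc5: +32 =720
r80=1010000 pc2: +4 =724
r81=1010001 pc3: +8 =732
r82=1010010 pc3: +8 =740
r83=1010011 pc4: +16 =756
r84=1010100 pc3: +8 =764
r85=1010101 pc4: +16 =780
r86=1010110 pc4: +16 =796
r87=1010111 pc5: +32 =828
r88=1011000 pc3: +8 =836
r89=1011001 pc4: +16 =852
r90=1011010 pc4: +16 =868
r91=1011011 pc5: +32 =900

Answer: 900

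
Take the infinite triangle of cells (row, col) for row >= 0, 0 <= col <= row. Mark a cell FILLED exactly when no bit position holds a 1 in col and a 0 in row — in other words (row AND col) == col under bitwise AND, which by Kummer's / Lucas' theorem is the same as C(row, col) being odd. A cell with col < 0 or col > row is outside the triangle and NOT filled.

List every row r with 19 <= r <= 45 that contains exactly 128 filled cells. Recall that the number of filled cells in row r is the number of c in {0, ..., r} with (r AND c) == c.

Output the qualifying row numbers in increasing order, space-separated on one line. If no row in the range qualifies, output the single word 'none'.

Answer: none

Derivation:
Row r has 2^popcount(r) filled cells, so we need popcount(r) = log2(128) = 7.
Scan r = 19..45 and keep those with exactly 7 one-bits:
r=19=10011 popcount=3 -> skip
r=20=10100 popcount=2 -> skip
r=21=10101 popcount=3 -> skip
r=22=10110 popcount=3 -> skip
r=23=10111 popcount=4 -> skip
r=24=11000 popcount=2 -> skip
r=25=11001 popcount=3 -> skip
r=26=11010 popcount=3 -> skip
r=27=11011 popcount=4 -> skip
r=28=11100 popcount=3 -> skip
r=29=11101 popcount=4 -> skip
r=30=11110 popcount=4 -> skip
r=31=11111 popcount=5 -> skip
r=32=100000 popcount=1 -> skip
r=33=100001 popcount=2 -> skip
r=34=100010 popcount=2 -> skip
r=35=100011 popcount=3 -> skip
r=36=100100 popcount=2 -> skip
r=37=100101 popcount=3 -> skip
r=38=100110 popcount=3 -> skip
r=39=100111 popcount=4 -> skip
r=40=101000 popcount=2 -> skip
r=41=101001 popcount=3 -> skip
r=42=101010 popcount=3 -> skip
r=43=101011 popcount=4 -> skip
r=44=101100 popcount=3 -> skip
r=45=101101 popcount=4 -> skip
Kept rows: none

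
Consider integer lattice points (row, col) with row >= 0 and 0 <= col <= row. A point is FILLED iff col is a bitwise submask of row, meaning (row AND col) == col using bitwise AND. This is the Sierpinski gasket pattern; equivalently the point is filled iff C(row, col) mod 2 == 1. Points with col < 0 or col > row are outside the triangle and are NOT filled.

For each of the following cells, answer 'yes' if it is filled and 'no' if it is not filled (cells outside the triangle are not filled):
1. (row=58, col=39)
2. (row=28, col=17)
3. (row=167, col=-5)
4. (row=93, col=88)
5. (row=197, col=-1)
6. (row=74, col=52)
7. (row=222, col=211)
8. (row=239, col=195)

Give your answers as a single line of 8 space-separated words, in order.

Answer: no no no yes no no no yes

Derivation:
(58,39): row=0b111010, col=0b100111, row AND col = 0b100010 = 34; 34 != 39 -> empty
(28,17): row=0b11100, col=0b10001, row AND col = 0b10000 = 16; 16 != 17 -> empty
(167,-5): col outside [0, 167] -> not filled
(93,88): row=0b1011101, col=0b1011000, row AND col = 0b1011000 = 88; 88 == 88 -> filled
(197,-1): col outside [0, 197] -> not filled
(74,52): row=0b1001010, col=0b110100, row AND col = 0b0 = 0; 0 != 52 -> empty
(222,211): row=0b11011110, col=0b11010011, row AND col = 0b11010010 = 210; 210 != 211 -> empty
(239,195): row=0b11101111, col=0b11000011, row AND col = 0b11000011 = 195; 195 == 195 -> filled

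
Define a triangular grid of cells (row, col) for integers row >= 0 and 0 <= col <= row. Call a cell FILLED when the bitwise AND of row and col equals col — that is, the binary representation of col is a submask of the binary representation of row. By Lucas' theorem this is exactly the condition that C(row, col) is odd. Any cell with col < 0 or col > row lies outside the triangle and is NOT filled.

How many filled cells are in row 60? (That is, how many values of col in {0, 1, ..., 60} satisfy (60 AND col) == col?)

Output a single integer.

60 in binary = 111100
popcount(60) = number of 1-bits in 111100 = 4
A col c satisfies (60 AND c) == c iff every set bit of c is also set in 60; each of the 4 set bits of 60 can independently be on or off in c.
count = 2^4 = 16

Answer: 16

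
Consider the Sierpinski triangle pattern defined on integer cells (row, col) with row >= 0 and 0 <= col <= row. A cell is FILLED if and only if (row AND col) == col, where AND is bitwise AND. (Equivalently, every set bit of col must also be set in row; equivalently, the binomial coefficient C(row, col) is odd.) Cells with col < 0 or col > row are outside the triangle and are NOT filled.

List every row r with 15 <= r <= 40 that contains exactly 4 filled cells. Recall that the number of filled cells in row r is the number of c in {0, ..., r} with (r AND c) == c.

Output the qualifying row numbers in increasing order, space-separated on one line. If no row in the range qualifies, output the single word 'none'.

Answer: 17 18 20 24 33 34 36 40

Derivation:
Row r has 2^popcount(r) filled cells, so we need popcount(r) = log2(4) = 2.
Scan r = 15..40 and keep those with exactly 2 one-bits:
r=15=1111 popcount=4 -> skip
r=16=10000 popcount=1 -> skip
r=17=10001 popcount=2 -> KEEP
r=18=10010 popcount=2 -> KEEP
r=19=10011 popcount=3 -> skip
r=20=10100 popcount=2 -> KEEP
r=21=10101 popcount=3 -> skip
r=22=10110 popcount=3 -> skip
r=23=10111 popcount=4 -> skip
r=24=11000 popcount=2 -> KEEP
r=25=11001 popcount=3 -> skip
r=26=11010 popcount=3 -> skip
r=27=11011 popcount=4 -> skip
r=28=11100 popcount=3 -> skip
r=29=11101 popcount=4 -> skip
r=30=11110 popcount=4 -> skip
r=31=11111 popcount=5 -> skip
r=32=100000 popcount=1 -> skip
r=33=100001 popcount=2 -> KEEP
r=34=100010 popcount=2 -> KEEP
r=35=100011 popcount=3 -> skip
r=36=100100 popcount=2 -> KEEP
r=37=100101 popcount=3 -> skip
r=38=100110 popcount=3 -> skip
r=39=100111 popcount=4 -> skip
r=40=101000 popcount=2 -> KEEP
Kept rows: 17 18 20 24 33 34 36 40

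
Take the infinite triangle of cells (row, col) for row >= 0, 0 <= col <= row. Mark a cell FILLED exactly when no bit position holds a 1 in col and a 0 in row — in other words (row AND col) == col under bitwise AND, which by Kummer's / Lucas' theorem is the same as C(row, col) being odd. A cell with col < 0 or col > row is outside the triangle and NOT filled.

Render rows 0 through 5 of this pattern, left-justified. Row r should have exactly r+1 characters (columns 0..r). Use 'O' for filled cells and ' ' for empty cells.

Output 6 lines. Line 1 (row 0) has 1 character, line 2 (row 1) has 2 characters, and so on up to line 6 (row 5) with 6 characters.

Answer: O
OO
O O
OOOO
O   O
OO  OO

Derivation:
r0=0: O
r1=1: OO
r2=10: O O
r3=11: OOOO
r4=100: O   O
r5=101: OO  OO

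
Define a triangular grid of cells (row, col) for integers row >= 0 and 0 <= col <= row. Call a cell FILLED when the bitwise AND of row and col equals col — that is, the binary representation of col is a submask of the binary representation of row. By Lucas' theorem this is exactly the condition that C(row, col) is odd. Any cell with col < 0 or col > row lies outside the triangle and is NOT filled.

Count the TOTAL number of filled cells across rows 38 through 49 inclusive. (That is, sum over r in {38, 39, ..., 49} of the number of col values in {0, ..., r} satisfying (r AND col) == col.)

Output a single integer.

r38=100110 pc3: +8 =8
r39=100111 pc4: +16 =24
r40=101000 pc2: +4 =28
r41=101001 pc3: +8 =36
r42=101010 pc3: +8 =44
r43=101011 pc4: +16 =60
r44=101100 pc3: +8 =68
r45=101101 pc4: +16 =84
r46=101110 pc4: +16 =100
r47=101111 pc5: +32 =132
r48=110000 pc2: +4 =136
r49=110001 pc3: +8 =144

Answer: 144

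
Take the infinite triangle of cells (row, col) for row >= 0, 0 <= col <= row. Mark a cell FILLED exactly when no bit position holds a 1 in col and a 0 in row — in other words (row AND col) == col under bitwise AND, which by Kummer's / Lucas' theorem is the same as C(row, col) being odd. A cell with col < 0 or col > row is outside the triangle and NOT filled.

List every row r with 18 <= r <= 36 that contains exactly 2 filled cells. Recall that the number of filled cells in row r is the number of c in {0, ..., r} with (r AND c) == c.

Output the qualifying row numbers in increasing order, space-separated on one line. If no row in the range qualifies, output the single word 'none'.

Row r has 2^popcount(r) filled cells, so we need popcount(r) = log2(2) = 1.
Scan r = 18..36 and keep those with exactly 1 one-bits:
r=18=10010 popcount=2 -> skip
r=19=10011 popcount=3 -> skip
r=20=10100 popcount=2 -> skip
r=21=10101 popcount=3 -> skip
r=22=10110 popcount=3 -> skip
r=23=10111 popcount=4 -> skip
r=24=11000 popcount=2 -> skip
r=25=11001 popcount=3 -> skip
r=26=11010 popcount=3 -> skip
r=27=11011 popcount=4 -> skip
r=28=11100 popcount=3 -> skip
r=29=11101 popcount=4 -> skip
r=30=11110 popcount=4 -> skip
r=31=11111 popcount=5 -> skip
r=32=100000 popcount=1 -> KEEP
r=33=100001 popcount=2 -> skip
r=34=100010 popcount=2 -> skip
r=35=100011 popcount=3 -> skip
r=36=100100 popcount=2 -> skip
Kept rows: 32

Answer: 32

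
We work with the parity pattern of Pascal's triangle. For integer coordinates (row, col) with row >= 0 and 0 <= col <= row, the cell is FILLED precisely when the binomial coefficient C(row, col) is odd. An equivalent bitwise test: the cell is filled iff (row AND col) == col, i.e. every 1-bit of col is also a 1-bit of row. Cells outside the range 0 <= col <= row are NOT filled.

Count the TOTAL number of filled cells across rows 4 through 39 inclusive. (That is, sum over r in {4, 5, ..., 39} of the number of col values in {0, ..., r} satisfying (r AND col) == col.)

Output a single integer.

r4=100 pc1: +2 =2
r5=101 pc2: +4 =6
r6=110 pc2: +4 =10
r7=111 pc3: +8 =18
r8=1000 pc1: +2 =20
r9=1001 pc2: +4 =24
r10=1010 pc2: +4 =28
r11=1011 pc3: +8 =36
r12=1100 pc2: +4 =40
r13=1101 pc3: +8 =48
r14=1110 pc3: +8 =56
r15=1111 pc4: +16 =72
r16=10000 pc1: +2 =74
r17=10001 pc2: +4 =78
r18=10010 pc2: +4 =82
r19=10011 pc3: +8 =90
r20=10100 pc2: +4 =94
r21=10101 pc3: +8 =102
r22=10110 pc3: +8 =110
r23=10111 pc4: +16 =126
r24=11000 pc2: +4 =130
r25=11001 pc3: +8 =138
r26=11010 pc3: +8 =146
r27=11011 pc4: +16 =162
r28=11100 pc3: +8 =170
r29=11101 pc4: +16 =186
r30=11110 pc4: +16 =202
r31=11111 pc5: +32 =234
r32=100000 pc1: +2 =236
r33=100001 pc2: +4 =240
r34=100010 pc2: +4 =244
r35=100011 pc3: +8 =252
r36=100100 pc2: +4 =256
r37=100101 pc3: +8 =264
r38=100110 pc3: +8 =272
r39=100111 pc4: +16 =288

Answer: 288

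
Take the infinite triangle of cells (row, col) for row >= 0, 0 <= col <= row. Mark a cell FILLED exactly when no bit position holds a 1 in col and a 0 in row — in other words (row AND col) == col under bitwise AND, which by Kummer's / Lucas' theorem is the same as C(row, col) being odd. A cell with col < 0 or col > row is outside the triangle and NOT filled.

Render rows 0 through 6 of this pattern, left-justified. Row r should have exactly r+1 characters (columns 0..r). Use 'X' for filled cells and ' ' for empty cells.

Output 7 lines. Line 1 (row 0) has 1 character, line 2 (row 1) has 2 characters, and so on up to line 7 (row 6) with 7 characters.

r0=0: X
r1=1: XX
r2=10: X X
r3=11: XXXX
r4=100: X   X
r5=101: XX  XX
r6=110: X X X X

Answer: X
XX
X X
XXXX
X   X
XX  XX
X X X X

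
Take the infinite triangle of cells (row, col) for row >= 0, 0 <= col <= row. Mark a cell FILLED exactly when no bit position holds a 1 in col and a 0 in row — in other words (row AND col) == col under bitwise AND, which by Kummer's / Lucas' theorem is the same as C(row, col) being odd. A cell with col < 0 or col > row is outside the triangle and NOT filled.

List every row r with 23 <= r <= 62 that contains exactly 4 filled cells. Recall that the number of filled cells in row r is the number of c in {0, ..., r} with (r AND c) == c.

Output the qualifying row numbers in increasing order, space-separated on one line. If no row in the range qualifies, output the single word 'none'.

Row r has 2^popcount(r) filled cells, so we need popcount(r) = log2(4) = 2.
Scan r = 23..62 and keep those with exactly 2 one-bits:
r=23=10111 popcount=4 -> skip
r=24=11000 popcount=2 -> KEEP
r=25=11001 popcount=3 -> skip
r=26=11010 popcount=3 -> skip
r=27=11011 popcount=4 -> skip
r=28=11100 popcount=3 -> skip
r=29=11101 popcount=4 -> skip
r=30=11110 popcount=4 -> skip
r=31=11111 popcount=5 -> skip
r=32=100000 popcount=1 -> skip
r=33=100001 popcount=2 -> KEEP
r=34=100010 popcount=2 -> KEEP
r=35=100011 popcount=3 -> skip
r=36=100100 popcount=2 -> KEEP
r=37=100101 popcount=3 -> skip
r=38=100110 popcount=3 -> skip
r=39=100111 popcount=4 -> skip
r=40=101000 popcount=2 -> KEEP
r=41=101001 popcount=3 -> skip
r=42=101010 popcount=3 -> skip
r=43=101011 popcount=4 -> skip
r=44=101100 popcount=3 -> skip
r=45=101101 popcount=4 -> skip
r=46=101110 popcount=4 -> skip
r=47=101111 popcount=5 -> skip
r=48=110000 popcount=2 -> KEEP
r=49=110001 popcount=3 -> skip
r=50=110010 popcount=3 -> skip
r=51=110011 popcount=4 -> skip
r=52=110100 popcount=3 -> skip
r=53=110101 popcount=4 -> skip
r=54=110110 popcount=4 -> skip
r=55=110111 popcount=5 -> skip
r=56=111000 popcount=3 -> skip
r=57=111001 popcount=4 -> skip
r=58=111010 popcount=4 -> skip
r=59=111011 popcount=5 -> skip
r=60=111100 popcount=4 -> skip
r=61=111101 popcount=5 -> skip
r=62=111110 popcount=5 -> skip
Kept rows: 24 33 34 36 40 48

Answer: 24 33 34 36 40 48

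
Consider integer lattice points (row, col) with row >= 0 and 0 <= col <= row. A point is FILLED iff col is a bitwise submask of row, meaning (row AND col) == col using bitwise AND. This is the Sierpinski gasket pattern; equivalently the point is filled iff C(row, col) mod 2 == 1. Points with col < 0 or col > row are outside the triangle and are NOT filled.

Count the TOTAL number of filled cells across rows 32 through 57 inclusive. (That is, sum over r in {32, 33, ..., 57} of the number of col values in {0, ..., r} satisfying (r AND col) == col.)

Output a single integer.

r32=100000 pc1: +2 =2
r33=100001 pc2: +4 =6
r34=100010 pc2: +4 =10
r35=100011 pc3: +8 =18
r36=100100 pc2: +4 =22
r37=100101 pc3: +8 =30
r38=100110 pc3: +8 =38
r39=100111 pc4: +16 =54
r40=101000 pc2: +4 =58
r41=101001 pc3: +8 =66
r42=101010 pc3: +8 =74
r43=101011 pc4: +16 =90
r44=101100 pc3: +8 =98
r45=101101 pc4: +16 =114
r46=101110 pc4: +16 =130
r47=101111 pc5: +32 =162
r48=110000 pc2: +4 =166
r49=110001 pc3: +8 =174
r50=110010 pc3: +8 =182
r51=110011 pc4: +16 =198
r52=110100 pc3: +8 =206
r53=110101 pc4: +16 =222
r54=110110 pc4: +16 =238
r55=110111 pc5: +32 =270
r56=111000 pc3: +8 =278
r57=111001 pc4: +16 =294

Answer: 294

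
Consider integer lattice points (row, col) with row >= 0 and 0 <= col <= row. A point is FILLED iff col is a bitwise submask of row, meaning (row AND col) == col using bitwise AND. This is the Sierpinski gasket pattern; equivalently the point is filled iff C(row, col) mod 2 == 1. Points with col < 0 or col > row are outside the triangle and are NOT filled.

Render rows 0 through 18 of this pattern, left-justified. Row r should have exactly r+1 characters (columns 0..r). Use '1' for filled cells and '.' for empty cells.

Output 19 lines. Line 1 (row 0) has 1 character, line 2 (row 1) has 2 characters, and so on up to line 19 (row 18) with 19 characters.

Answer: 1
11
1.1
1111
1...1
11..11
1.1.1.1
11111111
1.......1
11......11
1.1.....1.1
1111....1111
1...1...1...1
11..11..11..11
1.1.1.1.1.1.1.1
1111111111111111
1...............1
11..............11
1.1.............1.1

Derivation:
r0=0: 1
r1=1: 11
r2=10: 1.1
r3=11: 1111
r4=100: 1...1
r5=101: 11..11
r6=110: 1.1.1.1
r7=111: 11111111
r8=1000: 1.......1
r9=1001: 11......11
r10=1010: 1.1.....1.1
r11=1011: 1111....1111
r12=1100: 1...1...1...1
r13=1101: 11..11..11..11
r14=1110: 1.1.1.1.1.1.1.1
r15=1111: 1111111111111111
r16=10000: 1...............1
r17=10001: 11..............11
r18=10010: 1.1.............1.1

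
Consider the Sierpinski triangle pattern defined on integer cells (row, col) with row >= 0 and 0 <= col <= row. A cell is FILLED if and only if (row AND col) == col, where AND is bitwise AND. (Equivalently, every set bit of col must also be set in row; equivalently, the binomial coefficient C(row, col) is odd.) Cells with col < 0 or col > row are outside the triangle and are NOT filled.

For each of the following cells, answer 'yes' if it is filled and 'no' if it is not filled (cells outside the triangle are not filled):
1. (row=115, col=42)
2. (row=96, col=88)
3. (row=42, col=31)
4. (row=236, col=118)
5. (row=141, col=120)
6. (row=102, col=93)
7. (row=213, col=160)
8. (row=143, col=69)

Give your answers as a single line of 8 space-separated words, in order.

(115,42): row=0b1110011, col=0b101010, row AND col = 0b100010 = 34; 34 != 42 -> empty
(96,88): row=0b1100000, col=0b1011000, row AND col = 0b1000000 = 64; 64 != 88 -> empty
(42,31): row=0b101010, col=0b11111, row AND col = 0b1010 = 10; 10 != 31 -> empty
(236,118): row=0b11101100, col=0b1110110, row AND col = 0b1100100 = 100; 100 != 118 -> empty
(141,120): row=0b10001101, col=0b1111000, row AND col = 0b1000 = 8; 8 != 120 -> empty
(102,93): row=0b1100110, col=0b1011101, row AND col = 0b1000100 = 68; 68 != 93 -> empty
(213,160): row=0b11010101, col=0b10100000, row AND col = 0b10000000 = 128; 128 != 160 -> empty
(143,69): row=0b10001111, col=0b1000101, row AND col = 0b101 = 5; 5 != 69 -> empty

Answer: no no no no no no no no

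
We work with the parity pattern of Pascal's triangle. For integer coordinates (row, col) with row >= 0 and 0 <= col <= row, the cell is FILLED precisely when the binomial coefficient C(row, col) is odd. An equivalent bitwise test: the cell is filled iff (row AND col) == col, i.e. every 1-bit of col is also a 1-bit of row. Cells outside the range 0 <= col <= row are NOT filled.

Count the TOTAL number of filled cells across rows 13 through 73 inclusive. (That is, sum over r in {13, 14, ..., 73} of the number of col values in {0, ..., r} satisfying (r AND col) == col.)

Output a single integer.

r13=1101 pc3: +8 =8
r14=1110 pc3: +8 =16
r15=1111 pc4: +16 =32
r16=10000 pc1: +2 =34
r17=10001 pc2: +4 =38
r18=10010 pc2: +4 =42
r19=10011 pc3: +8 =50
r20=10100 pc2: +4 =54
r21=10101 pc3: +8 =62
r22=10110 pc3: +8 =70
r23=10111 pc4: +16 =86
r24=11000 pc2: +4 =90
r25=11001 pc3: +8 =98
r26=11010 pc3: +8 =106
r27=11011 pc4: +16 =122
r28=11100 pc3: +8 =130
r29=11101 pc4: +16 =146
r30=11110 pc4: +16 =162
r31=11111 pc5: +32 =194
r32=100000 pc1: +2 =196
r33=100001 pc2: +4 =200
r34=100010 pc2: +4 =204
r35=100011 pc3: +8 =212
r36=100100 pc2: +4 =216
r37=100101 pc3: +8 =224
r38=100110 pc3: +8 =232
r39=100111 pc4: +16 =248
r40=101000 pc2: +4 =252
r41=101001 pc3: +8 =260
r42=101010 pc3: +8 =268
r43=101011 pc4: +16 =284
r44=101100 pc3: +8 =292
r45=101101 pc4: +16 =308
r46=101110 pc4: +16 =324
r47=101111 pc5: +32 =356
r48=110000 pc2: +4 =360
r49=110001 pc3: +8 =368
r50=110010 pc3: +8 =376
r51=110011 pc4: +16 =392
r52=110100 pc3: +8 =400
r53=110101 pc4: +16 =416
r54=110110 pc4: +16 =432
r55=110111 pc5: +32 =464
r56=111000 pc3: +8 =472
r57=111001 pc4: +16 =488
r58=111010 pc4: +16 =504
r59=111011 pc5: +32 =536
r60=111100 pc4: +16 =552
r61=111101 pc5: +32 =584
r62=111110 pc5: +32 =616
r63=111111 pc6: +64 =680
r64=1000000 pc1: +2 =682
r65=1000001 pc2: +4 =686
r66=1000010 pc2: +4 =690
r67=1000011 pc3: +8 =698
r68=1000100 pc2: +4 =702
r69=1000101 pc3: +8 =710
r70=1000110 pc3: +8 =718
r71=1000111 pc4: +16 =734
r72=1001000 pc2: +4 =738
r73=1001001 pc3: +8 =746

Answer: 746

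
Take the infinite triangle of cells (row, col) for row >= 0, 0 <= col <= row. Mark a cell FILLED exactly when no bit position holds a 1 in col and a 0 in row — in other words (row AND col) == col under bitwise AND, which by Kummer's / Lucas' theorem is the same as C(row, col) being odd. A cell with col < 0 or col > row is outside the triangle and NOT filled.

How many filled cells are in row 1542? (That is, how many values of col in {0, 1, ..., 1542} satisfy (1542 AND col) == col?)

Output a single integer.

1542 in binary = 11000000110
popcount(1542) = number of 1-bits in 11000000110 = 4
A col c satisfies (1542 AND c) == c iff every set bit of c is also set in 1542; each of the 4 set bits of 1542 can independently be on or off in c.
count = 2^4 = 16

Answer: 16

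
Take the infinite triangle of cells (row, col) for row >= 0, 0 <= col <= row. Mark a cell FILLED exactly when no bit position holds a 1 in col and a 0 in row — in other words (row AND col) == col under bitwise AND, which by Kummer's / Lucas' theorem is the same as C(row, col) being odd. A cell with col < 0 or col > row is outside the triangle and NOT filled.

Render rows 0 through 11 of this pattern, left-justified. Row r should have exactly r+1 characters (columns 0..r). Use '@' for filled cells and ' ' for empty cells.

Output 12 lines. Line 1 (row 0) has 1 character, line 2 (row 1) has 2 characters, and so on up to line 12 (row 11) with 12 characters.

Answer: @
@@
@ @
@@@@
@   @
@@  @@
@ @ @ @
@@@@@@@@
@       @
@@      @@
@ @     @ @
@@@@    @@@@

Derivation:
r0=0: @
r1=1: @@
r2=10: @ @
r3=11: @@@@
r4=100: @   @
r5=101: @@  @@
r6=110: @ @ @ @
r7=111: @@@@@@@@
r8=1000: @       @
r9=1001: @@      @@
r10=1010: @ @     @ @
r11=1011: @@@@    @@@@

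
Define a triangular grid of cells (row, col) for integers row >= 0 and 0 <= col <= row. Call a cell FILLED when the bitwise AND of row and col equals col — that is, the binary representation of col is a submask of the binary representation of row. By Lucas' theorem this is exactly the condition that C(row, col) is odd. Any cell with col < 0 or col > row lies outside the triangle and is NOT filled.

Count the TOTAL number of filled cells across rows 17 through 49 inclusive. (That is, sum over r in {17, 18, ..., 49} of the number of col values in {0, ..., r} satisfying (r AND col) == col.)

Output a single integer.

r17=10001 pc2: +4 =4
r18=10010 pc2: +4 =8
r19=10011 pc3: +8 =16
r20=10100 pc2: +4 =20
r21=10101 pc3: +8 =28
r22=10110 pc3: +8 =36
r23=10111 pc4: +16 =52
r24=11000 pc2: +4 =56
r25=11001 pc3: +8 =64
r26=11010 pc3: +8 =72
r27=11011 pc4: +16 =88
r28=11100 pc3: +8 =96
r29=11101 pc4: +16 =112
r30=11110 pc4: +16 =128
r31=11111 pc5: +32 =160
r32=100000 pc1: +2 =162
r33=100001 pc2: +4 =166
r34=100010 pc2: +4 =170
r35=100011 pc3: +8 =178
r36=100100 pc2: +4 =182
r37=100101 pc3: +8 =190
r38=100110 pc3: +8 =198
r39=100111 pc4: +16 =214
r40=101000 pc2: +4 =218
r41=101001 pc3: +8 =226
r42=101010 pc3: +8 =234
r43=101011 pc4: +16 =250
r44=101100 pc3: +8 =258
r45=101101 pc4: +16 =274
r46=101110 pc4: +16 =290
r47=101111 pc5: +32 =322
r48=110000 pc2: +4 =326
r49=110001 pc3: +8 =334

Answer: 334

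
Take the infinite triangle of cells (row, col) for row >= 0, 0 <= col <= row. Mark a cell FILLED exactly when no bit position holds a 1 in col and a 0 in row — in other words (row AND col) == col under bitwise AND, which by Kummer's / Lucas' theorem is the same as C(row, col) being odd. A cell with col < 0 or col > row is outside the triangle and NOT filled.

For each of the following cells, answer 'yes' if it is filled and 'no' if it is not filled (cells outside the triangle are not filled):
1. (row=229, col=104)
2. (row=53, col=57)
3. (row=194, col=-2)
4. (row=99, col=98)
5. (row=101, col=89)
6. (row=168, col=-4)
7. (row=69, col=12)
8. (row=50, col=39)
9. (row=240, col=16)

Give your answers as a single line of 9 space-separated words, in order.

Answer: no no no yes no no no no yes

Derivation:
(229,104): row=0b11100101, col=0b1101000, row AND col = 0b1100000 = 96; 96 != 104 -> empty
(53,57): col outside [0, 53] -> not filled
(194,-2): col outside [0, 194] -> not filled
(99,98): row=0b1100011, col=0b1100010, row AND col = 0b1100010 = 98; 98 == 98 -> filled
(101,89): row=0b1100101, col=0b1011001, row AND col = 0b1000001 = 65; 65 != 89 -> empty
(168,-4): col outside [0, 168] -> not filled
(69,12): row=0b1000101, col=0b1100, row AND col = 0b100 = 4; 4 != 12 -> empty
(50,39): row=0b110010, col=0b100111, row AND col = 0b100010 = 34; 34 != 39 -> empty
(240,16): row=0b11110000, col=0b10000, row AND col = 0b10000 = 16; 16 == 16 -> filled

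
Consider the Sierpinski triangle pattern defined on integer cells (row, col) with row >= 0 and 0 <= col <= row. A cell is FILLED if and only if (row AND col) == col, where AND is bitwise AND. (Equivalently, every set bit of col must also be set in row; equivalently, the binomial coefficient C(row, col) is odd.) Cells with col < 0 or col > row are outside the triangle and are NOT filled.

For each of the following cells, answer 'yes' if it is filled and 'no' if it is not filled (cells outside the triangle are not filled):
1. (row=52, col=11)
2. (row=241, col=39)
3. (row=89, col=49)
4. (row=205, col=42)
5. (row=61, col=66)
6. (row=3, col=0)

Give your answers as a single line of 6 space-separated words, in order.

(52,11): row=0b110100, col=0b1011, row AND col = 0b0 = 0; 0 != 11 -> empty
(241,39): row=0b11110001, col=0b100111, row AND col = 0b100001 = 33; 33 != 39 -> empty
(89,49): row=0b1011001, col=0b110001, row AND col = 0b10001 = 17; 17 != 49 -> empty
(205,42): row=0b11001101, col=0b101010, row AND col = 0b1000 = 8; 8 != 42 -> empty
(61,66): col outside [0, 61] -> not filled
(3,0): row=0b11, col=0b0, row AND col = 0b0 = 0; 0 == 0 -> filled

Answer: no no no no no yes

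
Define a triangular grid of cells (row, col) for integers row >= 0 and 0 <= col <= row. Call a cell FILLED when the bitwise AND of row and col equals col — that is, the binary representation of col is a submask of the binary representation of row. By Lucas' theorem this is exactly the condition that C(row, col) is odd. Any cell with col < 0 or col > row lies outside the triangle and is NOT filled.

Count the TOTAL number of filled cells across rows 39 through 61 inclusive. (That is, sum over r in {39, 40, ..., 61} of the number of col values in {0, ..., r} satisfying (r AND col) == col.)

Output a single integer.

Answer: 352

Derivation:
r39=100111 pc4: +16 =16
r40=101000 pc2: +4 =20
r41=101001 pc3: +8 =28
r42=101010 pc3: +8 =36
r43=101011 pc4: +16 =52
r44=101100 pc3: +8 =60
r45=101101 pc4: +16 =76
r46=101110 pc4: +16 =92
r47=101111 pc5: +32 =124
r48=110000 pc2: +4 =128
r49=110001 pc3: +8 =136
r50=110010 pc3: +8 =144
r51=110011 pc4: +16 =160
r52=110100 pc3: +8 =168
r53=110101 pc4: +16 =184
r54=110110 pc4: +16 =200
r55=110111 pc5: +32 =232
r56=111000 pc3: +8 =240
r57=111001 pc4: +16 =256
r58=111010 pc4: +16 =272
r59=111011 pc5: +32 =304
r60=111100 pc4: +16 =320
r61=111101 pc5: +32 =352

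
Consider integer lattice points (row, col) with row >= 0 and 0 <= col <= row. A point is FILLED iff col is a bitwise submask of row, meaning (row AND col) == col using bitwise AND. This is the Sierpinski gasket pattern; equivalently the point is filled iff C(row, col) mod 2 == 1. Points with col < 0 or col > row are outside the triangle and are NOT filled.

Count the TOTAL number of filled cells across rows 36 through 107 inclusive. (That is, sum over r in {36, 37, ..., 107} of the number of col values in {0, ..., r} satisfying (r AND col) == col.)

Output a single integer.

Answer: 1134

Derivation:
r36=100100 pc2: +4 =4
r37=100101 pc3: +8 =12
r38=100110 pc3: +8 =20
r39=100111 pc4: +16 =36
r40=101000 pc2: +4 =40
r41=101001 pc3: +8 =48
r42=101010 pc3: +8 =56
r43=101011 pc4: +16 =72
r44=101100 pc3: +8 =80
r45=101101 pc4: +16 =96
r46=101110 pc4: +16 =112
r47=101111 pc5: +32 =144
r48=110000 pc2: +4 =148
r49=110001 pc3: +8 =156
r50=110010 pc3: +8 =164
r51=110011 pc4: +16 =180
r52=110100 pc3: +8 =188
r53=110101 pc4: +16 =204
r54=110110 pc4: +16 =220
r55=110111 pc5: +32 =252
r56=111000 pc3: +8 =260
r57=111001 pc4: +16 =276
r58=111010 pc4: +16 =292
r59=111011 pc5: +32 =324
r60=111100 pc4: +16 =340
r61=111101 pc5: +32 =372
r62=111110 pc5: +32 =404
r63=111111 pc6: +64 =468
r64=1000000 pc1: +2 =470
r65=1000001 pc2: +4 =474
r66=1000010 pc2: +4 =478
r67=1000011 pc3: +8 =486
r68=1000100 pc2: +4 =490
r69=1000101 pc3: +8 =498
r70=1000110 pc3: +8 =506
r71=1000111 pc4: +16 =522
r72=1001000 pc2: +4 =526
r73=1001001 pc3: +8 =534
r74=1001010 pc3: +8 =542
r75=1001011 pc4: +16 =558
r76=1001100 pc3: +8 =566
r77=1001101 pc4: +16 =582
r78=1001110 pc4: +16 =598
r79=1001111 pc5: +32 =630
r80=1010000 pc2: +4 =634
r81=1010001 pc3: +8 =642
r82=1010010 pc3: +8 =650
r83=1010011 pc4: +16 =666
r84=1010100 pc3: +8 =674
r85=1010101 pc4: +16 =690
r86=1010110 pc4: +16 =706
r87=1010111 pc5: +32 =738
r88=1011000 pc3: +8 =746
r89=1011001 pc4: +16 =762
r90=1011010 pc4: +16 =778
r91=1011011 pc5: +32 =810
r92=1011100 pc4: +16 =826
r93=1011101 pc5: +32 =858
r94=1011110 pc5: +32 =890
r95=1011111 pc6: +64 =954
r96=1100000 pc2: +4 =958
r97=1100001 pc3: +8 =966
r98=1100010 pc3: +8 =974
r99=1100011 pc4: +16 =990
r100=1100100 pc3: +8 =998
r101=1100101 pc4: +16 =1014
r102=1100110 pc4: +16 =1030
r103=1100111 pc5: +32 =1062
r104=1101000 pc3: +8 =1070
r105=1101001 pc4: +16 =1086
r106=1101010 pc4: +16 =1102
r107=1101011 pc5: +32 =1134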